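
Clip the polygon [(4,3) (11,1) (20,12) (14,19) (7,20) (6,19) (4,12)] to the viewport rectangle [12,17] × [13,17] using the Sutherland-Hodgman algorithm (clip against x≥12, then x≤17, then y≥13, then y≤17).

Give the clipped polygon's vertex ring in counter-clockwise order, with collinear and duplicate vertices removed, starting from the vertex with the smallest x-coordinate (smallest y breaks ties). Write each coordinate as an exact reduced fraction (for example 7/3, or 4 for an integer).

1. After x ≥ 12: [(12,20/9) (20,12) (14,19) (12,135/7)]
2. After x ≤ 17: [(12,20/9) (17,25/3) (17,31/2) (14,19) (12,135/7)]
3. After y ≥ 13: [(12,13) (17,13) (17,31/2) (14,19) (12,135/7)]
4. After y ≤ 17: [(12,17) (12,13) (17,13) (17,31/2) (110/7,17)]
5. Canonical ring: [(12,13) (17,13) (17,31/2) (110/7,17) (12,17)]

Clipped polygon: [(12,13) (17,13) (17,31/2) (110/7,17) (12,17)]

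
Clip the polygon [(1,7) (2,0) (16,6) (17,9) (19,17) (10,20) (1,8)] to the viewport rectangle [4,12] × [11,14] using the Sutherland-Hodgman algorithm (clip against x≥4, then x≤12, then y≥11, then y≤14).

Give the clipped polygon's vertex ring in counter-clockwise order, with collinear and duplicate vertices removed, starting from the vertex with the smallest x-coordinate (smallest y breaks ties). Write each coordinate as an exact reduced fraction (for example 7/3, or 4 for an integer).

1. After x ≥ 4: [(4,6/7) (16,6) (17,9) (19,17) (10,20) (4,12)]
2. After x ≤ 12: [(4,6/7) (12,30/7) (12,58/3) (10,20) (4,12)]
3. After y ≥ 11: [(4,11) (12,11) (12,58/3) (10,20) (4,12)]
4. After y ≤ 14: [(4,11) (12,11) (12,14) (11/2,14) (4,12)]
5. Canonical ring: [(4,11) (12,11) (12,14) (11/2,14) (4,12)]

Clipped polygon: [(4,11) (12,11) (12,14) (11/2,14) (4,12)]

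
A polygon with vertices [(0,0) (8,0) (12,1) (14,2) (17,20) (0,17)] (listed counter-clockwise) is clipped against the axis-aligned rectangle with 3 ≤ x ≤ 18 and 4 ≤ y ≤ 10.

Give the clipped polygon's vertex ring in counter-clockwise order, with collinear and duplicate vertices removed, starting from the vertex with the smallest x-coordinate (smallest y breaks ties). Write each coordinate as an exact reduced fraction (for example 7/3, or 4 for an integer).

Clipped polygon: [(3,4) (43/3,4) (46/3,10) (3,10)]

1. After x ≥ 3: [(3,0) (8,0) (12,1) (14,2) (17,20) (3,298/17)]
2. After x ≤ 18: [(3,0) (8,0) (12,1) (14,2) (17,20) (3,298/17)]
3. After y ≥ 4: [(3,4) (43/3,4) (17,20) (3,298/17)]
4. After y ≤ 10: [(3,10) (3,4) (43/3,4) (46/3,10)]
5. Canonical ring: [(3,4) (43/3,4) (46/3,10) (3,10)]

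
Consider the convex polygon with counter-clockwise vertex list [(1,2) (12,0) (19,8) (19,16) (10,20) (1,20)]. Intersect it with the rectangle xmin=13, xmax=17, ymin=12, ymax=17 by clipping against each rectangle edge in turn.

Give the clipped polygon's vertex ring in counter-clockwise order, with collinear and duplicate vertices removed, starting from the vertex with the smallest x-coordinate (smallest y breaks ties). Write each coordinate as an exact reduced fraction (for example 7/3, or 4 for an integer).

Clipped polygon: [(13,12) (17,12) (17,152/9) (67/4,17) (13,17)]

1. After x ≥ 13: [(13,8/7) (19,8) (19,16) (13,56/3)]
2. After x ≤ 17: [(13,8/7) (17,40/7) (17,152/9) (13,56/3)]
3. After y ≥ 12: [(13,12) (17,12) (17,152/9) (13,56/3)]
4. After y ≤ 17: [(13,17) (13,12) (17,12) (17,152/9) (67/4,17)]
5. Canonical ring: [(13,12) (17,12) (17,152/9) (67/4,17) (13,17)]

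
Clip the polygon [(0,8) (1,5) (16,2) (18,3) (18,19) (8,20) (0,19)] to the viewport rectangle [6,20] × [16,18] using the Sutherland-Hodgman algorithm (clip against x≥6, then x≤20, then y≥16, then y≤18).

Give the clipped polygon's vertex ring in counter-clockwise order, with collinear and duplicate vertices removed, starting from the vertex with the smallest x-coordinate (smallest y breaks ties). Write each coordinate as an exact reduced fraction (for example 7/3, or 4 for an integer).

Clipped polygon: [(6,16) (18,16) (18,18) (6,18)]

1. After x ≥ 6: [(6,4) (16,2) (18,3) (18,19) (8,20) (6,79/4)]
2. After x ≤ 20: [(6,4) (16,2) (18,3) (18,19) (8,20) (6,79/4)]
3. After y ≥ 16: [(6,16) (18,16) (18,19) (8,20) (6,79/4)]
4. After y ≤ 18: [(6,18) (6,16) (18,16) (18,18)]
5. Canonical ring: [(6,16) (18,16) (18,18) (6,18)]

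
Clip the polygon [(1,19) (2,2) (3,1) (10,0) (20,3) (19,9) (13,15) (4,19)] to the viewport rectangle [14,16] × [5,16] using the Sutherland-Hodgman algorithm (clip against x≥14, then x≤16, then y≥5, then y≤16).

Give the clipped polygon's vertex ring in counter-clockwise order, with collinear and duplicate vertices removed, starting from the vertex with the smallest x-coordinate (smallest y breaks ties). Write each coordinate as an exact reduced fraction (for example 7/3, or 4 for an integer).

1. After x ≥ 14: [(14,6/5) (20,3) (19,9) (14,14)]
2. After x ≤ 16: [(14,6/5) (16,9/5) (16,12) (14,14)]
3. After y ≥ 5: [(14,5) (16,5) (16,12) (14,14)]
4. After y ≤ 16: [(14,5) (16,5) (16,12) (14,14)]
5. Canonical ring: [(14,5) (16,5) (16,12) (14,14)]

Clipped polygon: [(14,5) (16,5) (16,12) (14,14)]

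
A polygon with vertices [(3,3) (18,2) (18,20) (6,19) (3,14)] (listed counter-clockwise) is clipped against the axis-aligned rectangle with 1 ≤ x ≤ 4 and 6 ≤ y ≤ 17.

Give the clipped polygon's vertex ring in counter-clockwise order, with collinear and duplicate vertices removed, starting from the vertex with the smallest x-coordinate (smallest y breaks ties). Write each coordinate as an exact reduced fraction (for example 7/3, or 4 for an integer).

Clipped polygon: [(3,6) (4,6) (4,47/3) (3,14)]

1. After x ≥ 1: [(3,3) (18,2) (18,20) (6,19) (3,14)]
2. After x ≤ 4: [(3,3) (4,44/15) (4,47/3) (3,14)]
3. After y ≥ 6: [(3,6) (4,6) (4,47/3) (3,14)]
4. After y ≤ 17: [(3,6) (4,6) (4,47/3) (3,14)]
5. Canonical ring: [(3,6) (4,6) (4,47/3) (3,14)]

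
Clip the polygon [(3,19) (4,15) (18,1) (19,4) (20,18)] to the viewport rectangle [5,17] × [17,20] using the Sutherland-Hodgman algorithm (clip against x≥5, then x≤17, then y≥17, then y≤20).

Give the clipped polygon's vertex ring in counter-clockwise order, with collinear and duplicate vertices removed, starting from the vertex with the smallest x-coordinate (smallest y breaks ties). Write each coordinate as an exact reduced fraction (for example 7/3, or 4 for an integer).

Clipped polygon: [(5,17) (17,17) (17,309/17) (5,321/17)]

1. After x ≥ 5: [(5,321/17) (5,14) (18,1) (19,4) (20,18)]
2. After x ≤ 17: [(17,309/17) (5,321/17) (5,14) (17,2)]
3. After y ≥ 17: [(17,17) (17,309/17) (5,321/17) (5,17)]
4. After y ≤ 20: [(17,17) (17,309/17) (5,321/17) (5,17)]
5. Canonical ring: [(5,17) (17,17) (17,309/17) (5,321/17)]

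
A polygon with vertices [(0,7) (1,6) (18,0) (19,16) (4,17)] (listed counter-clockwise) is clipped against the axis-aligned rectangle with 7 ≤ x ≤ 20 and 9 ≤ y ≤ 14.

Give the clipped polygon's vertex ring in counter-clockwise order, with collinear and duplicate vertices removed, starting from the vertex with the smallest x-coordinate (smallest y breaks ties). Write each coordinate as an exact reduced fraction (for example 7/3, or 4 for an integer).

Clipped polygon: [(7,9) (297/16,9) (151/8,14) (7,14)]

1. After x ≥ 7: [(7,66/17) (18,0) (19,16) (7,84/5)]
2. After x ≤ 20: [(7,66/17) (18,0) (19,16) (7,84/5)]
3. After y ≥ 9: [(7,9) (297/16,9) (19,16) (7,84/5)]
4. After y ≤ 14: [(7,14) (7,9) (297/16,9) (151/8,14)]
5. Canonical ring: [(7,9) (297/16,9) (151/8,14) (7,14)]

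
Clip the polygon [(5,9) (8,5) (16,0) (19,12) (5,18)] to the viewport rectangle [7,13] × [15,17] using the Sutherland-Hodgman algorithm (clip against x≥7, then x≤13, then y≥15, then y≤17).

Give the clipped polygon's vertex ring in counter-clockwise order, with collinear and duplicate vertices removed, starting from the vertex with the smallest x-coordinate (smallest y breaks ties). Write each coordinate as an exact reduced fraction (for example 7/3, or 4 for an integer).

1. After x ≥ 7: [(7,19/3) (8,5) (16,0) (19,12) (7,120/7)]
2. After x ≤ 13: [(7,19/3) (8,5) (13,15/8) (13,102/7) (7,120/7)]
3. After y ≥ 15: [(7,15) (12,15) (7,120/7)]
4. After y ≤ 17: [(7,17) (7,15) (12,15) (22/3,17)]
5. Canonical ring: [(7,15) (12,15) (22/3,17) (7,17)]

Clipped polygon: [(7,15) (12,15) (22/3,17) (7,17)]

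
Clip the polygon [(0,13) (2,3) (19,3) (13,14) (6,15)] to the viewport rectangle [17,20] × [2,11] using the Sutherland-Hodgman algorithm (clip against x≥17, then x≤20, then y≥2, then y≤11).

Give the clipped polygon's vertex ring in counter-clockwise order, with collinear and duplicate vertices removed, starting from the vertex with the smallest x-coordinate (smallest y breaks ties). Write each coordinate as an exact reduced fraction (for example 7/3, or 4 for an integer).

Clipped polygon: [(17,3) (19,3) (17,20/3)]

1. After x ≥ 17: [(17,3) (19,3) (17,20/3)]
2. After x ≤ 20: [(17,3) (19,3) (17,20/3)]
3. After y ≥ 2: [(17,3) (19,3) (17,20/3)]
4. After y ≤ 11: [(17,3) (19,3) (17,20/3)]
5. Canonical ring: [(17,3) (19,3) (17,20/3)]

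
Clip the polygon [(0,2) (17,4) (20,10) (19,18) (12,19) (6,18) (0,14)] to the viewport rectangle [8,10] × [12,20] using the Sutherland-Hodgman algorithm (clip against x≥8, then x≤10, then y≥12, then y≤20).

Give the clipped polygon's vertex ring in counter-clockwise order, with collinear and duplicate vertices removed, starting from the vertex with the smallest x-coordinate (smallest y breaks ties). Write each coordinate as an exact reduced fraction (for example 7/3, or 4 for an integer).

Clipped polygon: [(8,12) (10,12) (10,56/3) (8,55/3)]

1. After x ≥ 8: [(8,50/17) (17,4) (20,10) (19,18) (12,19) (8,55/3)]
2. After x ≤ 10: [(8,50/17) (10,54/17) (10,56/3) (8,55/3)]
3. After y ≥ 12: [(8,12) (10,12) (10,56/3) (8,55/3)]
4. After y ≤ 20: [(8,12) (10,12) (10,56/3) (8,55/3)]
5. Canonical ring: [(8,12) (10,12) (10,56/3) (8,55/3)]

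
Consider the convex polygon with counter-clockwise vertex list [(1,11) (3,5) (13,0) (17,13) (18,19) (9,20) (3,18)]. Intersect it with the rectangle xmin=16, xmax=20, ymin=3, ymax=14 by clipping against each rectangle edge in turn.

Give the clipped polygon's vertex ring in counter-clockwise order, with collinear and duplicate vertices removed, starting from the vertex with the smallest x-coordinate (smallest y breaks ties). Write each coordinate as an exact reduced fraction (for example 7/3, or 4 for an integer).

1. After x ≥ 16: [(16,39/4) (17,13) (18,19) (16,173/9)]
2. After x ≤ 20: [(16,39/4) (17,13) (18,19) (16,173/9)]
3. After y ≥ 3: [(16,39/4) (17,13) (18,19) (16,173/9)]
4. After y ≤ 14: [(16,14) (16,39/4) (17,13) (103/6,14)]
5. Canonical ring: [(16,39/4) (17,13) (103/6,14) (16,14)]

Clipped polygon: [(16,39/4) (17,13) (103/6,14) (16,14)]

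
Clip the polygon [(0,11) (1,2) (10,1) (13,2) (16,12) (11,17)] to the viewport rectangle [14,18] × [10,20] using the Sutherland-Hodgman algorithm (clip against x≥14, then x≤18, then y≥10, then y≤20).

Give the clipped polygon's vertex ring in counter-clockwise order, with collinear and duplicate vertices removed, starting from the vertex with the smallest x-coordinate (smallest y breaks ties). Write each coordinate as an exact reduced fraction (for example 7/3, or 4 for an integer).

Clipped polygon: [(14,10) (77/5,10) (16,12) (14,14)]

1. After x ≥ 14: [(14,16/3) (16,12) (14,14)]
2. After x ≤ 18: [(14,16/3) (16,12) (14,14)]
3. After y ≥ 10: [(14,10) (77/5,10) (16,12) (14,14)]
4. After y ≤ 20: [(14,10) (77/5,10) (16,12) (14,14)]
5. Canonical ring: [(14,10) (77/5,10) (16,12) (14,14)]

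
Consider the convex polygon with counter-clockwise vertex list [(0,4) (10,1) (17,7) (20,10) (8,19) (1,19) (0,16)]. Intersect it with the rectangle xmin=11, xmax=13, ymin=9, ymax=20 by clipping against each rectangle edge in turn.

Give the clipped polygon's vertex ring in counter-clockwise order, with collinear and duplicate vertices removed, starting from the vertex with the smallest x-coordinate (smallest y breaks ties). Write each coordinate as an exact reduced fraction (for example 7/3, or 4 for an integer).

Clipped polygon: [(11,9) (13,9) (13,61/4) (11,67/4)]

1. After x ≥ 11: [(11,13/7) (17,7) (20,10) (11,67/4)]
2. After x ≤ 13: [(11,13/7) (13,25/7) (13,61/4) (11,67/4)]
3. After y ≥ 9: [(11,9) (13,9) (13,61/4) (11,67/4)]
4. After y ≤ 20: [(11,9) (13,9) (13,61/4) (11,67/4)]
5. Canonical ring: [(11,9) (13,9) (13,61/4) (11,67/4)]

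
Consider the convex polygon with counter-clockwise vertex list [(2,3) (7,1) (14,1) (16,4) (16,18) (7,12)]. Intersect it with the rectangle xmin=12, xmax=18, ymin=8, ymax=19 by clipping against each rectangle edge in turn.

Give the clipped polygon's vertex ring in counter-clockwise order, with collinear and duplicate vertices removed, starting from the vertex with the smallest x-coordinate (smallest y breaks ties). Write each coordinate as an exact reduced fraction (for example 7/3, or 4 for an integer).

Clipped polygon: [(12,8) (16,8) (16,18) (12,46/3)]

1. After x ≥ 12: [(12,1) (14,1) (16,4) (16,18) (12,46/3)]
2. After x ≤ 18: [(12,1) (14,1) (16,4) (16,18) (12,46/3)]
3. After y ≥ 8: [(12,8) (16,8) (16,18) (12,46/3)]
4. After y ≤ 19: [(12,8) (16,8) (16,18) (12,46/3)]
5. Canonical ring: [(12,8) (16,8) (16,18) (12,46/3)]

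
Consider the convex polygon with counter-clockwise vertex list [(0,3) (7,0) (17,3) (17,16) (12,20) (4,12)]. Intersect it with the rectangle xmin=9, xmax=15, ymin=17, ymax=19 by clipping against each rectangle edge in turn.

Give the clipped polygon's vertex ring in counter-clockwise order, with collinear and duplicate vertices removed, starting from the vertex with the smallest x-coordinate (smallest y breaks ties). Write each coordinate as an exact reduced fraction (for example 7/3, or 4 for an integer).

Clipped polygon: [(9,17) (15,17) (15,88/5) (53/4,19) (11,19)]

1. After x ≥ 9: [(9,3/5) (17,3) (17,16) (12,20) (9,17)]
2. After x ≤ 15: [(9,3/5) (15,12/5) (15,88/5) (12,20) (9,17)]
3. After y ≥ 17: [(9,17) (15,17) (15,88/5) (12,20) (9,17)]
4. After y ≤ 19: [(9,17) (15,17) (15,88/5) (53/4,19) (11,19) (9,17)]
5. Canonical ring: [(9,17) (15,17) (15,88/5) (53/4,19) (11,19)]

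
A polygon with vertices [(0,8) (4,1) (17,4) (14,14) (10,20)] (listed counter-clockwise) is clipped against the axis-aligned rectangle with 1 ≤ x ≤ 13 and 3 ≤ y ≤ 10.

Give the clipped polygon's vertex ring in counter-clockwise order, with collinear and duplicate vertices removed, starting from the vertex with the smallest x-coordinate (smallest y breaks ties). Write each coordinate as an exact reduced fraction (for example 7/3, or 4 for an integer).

Clipped polygon: [(1,25/4) (20/7,3) (38/3,3) (13,40/13) (13,10) (5/3,10) (1,46/5)]

1. After x ≥ 1: [(1,46/5) (1,25/4) (4,1) (17,4) (14,14) (10,20)]
2. After x ≤ 13: [(1,46/5) (1,25/4) (4,1) (13,40/13) (13,31/2) (10,20)]
3. After y ≥ 3: [(1,46/5) (1,25/4) (20/7,3) (38/3,3) (13,40/13) (13,31/2) (10,20)]
4. After y ≤ 10: [(5/3,10) (1,46/5) (1,25/4) (20/7,3) (38/3,3) (13,40/13) (13,10)]
5. Canonical ring: [(1,25/4) (20/7,3) (38/3,3) (13,40/13) (13,10) (5/3,10) (1,46/5)]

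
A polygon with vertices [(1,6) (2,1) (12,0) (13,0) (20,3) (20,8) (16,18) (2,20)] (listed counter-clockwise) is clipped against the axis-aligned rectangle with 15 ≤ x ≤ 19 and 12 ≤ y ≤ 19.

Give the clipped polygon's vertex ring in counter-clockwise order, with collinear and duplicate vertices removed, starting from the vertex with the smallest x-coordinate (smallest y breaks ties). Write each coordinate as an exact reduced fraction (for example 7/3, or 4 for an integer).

Clipped polygon: [(15,12) (92/5,12) (16,18) (15,127/7)]

1. After x ≥ 15: [(15,6/7) (20,3) (20,8) (16,18) (15,127/7)]
2. After x ≤ 19: [(15,6/7) (19,18/7) (19,21/2) (16,18) (15,127/7)]
3. After y ≥ 12: [(15,12) (92/5,12) (16,18) (15,127/7)]
4. After y ≤ 19: [(15,12) (92/5,12) (16,18) (15,127/7)]
5. Canonical ring: [(15,12) (92/5,12) (16,18) (15,127/7)]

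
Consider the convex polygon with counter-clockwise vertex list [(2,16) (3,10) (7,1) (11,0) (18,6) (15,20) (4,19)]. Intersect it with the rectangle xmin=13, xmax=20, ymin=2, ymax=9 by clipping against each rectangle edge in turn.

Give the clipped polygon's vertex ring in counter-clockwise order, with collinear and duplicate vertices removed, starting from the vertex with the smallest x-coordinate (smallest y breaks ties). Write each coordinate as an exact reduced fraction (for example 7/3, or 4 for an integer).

Clipped polygon: [(13,2) (40/3,2) (18,6) (243/14,9) (13,9)]

1. After x ≥ 13: [(13,12/7) (18,6) (15,20) (13,218/11)]
2. After x ≤ 20: [(13,12/7) (18,6) (15,20) (13,218/11)]
3. After y ≥ 2: [(13,2) (40/3,2) (18,6) (15,20) (13,218/11)]
4. After y ≤ 9: [(13,9) (13,2) (40/3,2) (18,6) (243/14,9)]
5. Canonical ring: [(13,2) (40/3,2) (18,6) (243/14,9) (13,9)]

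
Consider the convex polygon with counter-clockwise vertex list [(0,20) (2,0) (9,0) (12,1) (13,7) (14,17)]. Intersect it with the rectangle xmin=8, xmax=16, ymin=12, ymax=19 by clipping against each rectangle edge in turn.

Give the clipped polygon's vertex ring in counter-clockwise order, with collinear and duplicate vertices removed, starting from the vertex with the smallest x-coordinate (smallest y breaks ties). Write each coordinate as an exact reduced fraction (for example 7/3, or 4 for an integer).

1. After x ≥ 8: [(8,128/7) (8,0) (9,0) (12,1) (13,7) (14,17)]
2. After x ≤ 16: [(8,128/7) (8,0) (9,0) (12,1) (13,7) (14,17)]
3. After y ≥ 12: [(8,128/7) (8,12) (27/2,12) (14,17)]
4. After y ≤ 19: [(8,128/7) (8,12) (27/2,12) (14,17)]
5. Canonical ring: [(8,12) (27/2,12) (14,17) (8,128/7)]

Clipped polygon: [(8,12) (27/2,12) (14,17) (8,128/7)]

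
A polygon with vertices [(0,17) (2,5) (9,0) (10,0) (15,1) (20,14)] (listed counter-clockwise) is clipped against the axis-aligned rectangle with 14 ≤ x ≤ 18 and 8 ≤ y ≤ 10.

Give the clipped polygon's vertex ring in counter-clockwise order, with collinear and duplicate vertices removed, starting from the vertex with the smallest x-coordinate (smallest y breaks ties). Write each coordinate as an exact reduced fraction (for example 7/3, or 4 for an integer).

1. After x ≥ 14: [(14,149/10) (14,4/5) (15,1) (20,14)]
2. After x ≤ 18: [(18,143/10) (14,149/10) (14,4/5) (15,1) (18,44/5)]
3. After y ≥ 8: [(18,143/10) (14,149/10) (14,8) (230/13,8) (18,44/5)]
4. After y ≤ 10: [(18,10) (14,10) (14,8) (230/13,8) (18,44/5)]
5. Canonical ring: [(14,8) (230/13,8) (18,44/5) (18,10) (14,10)]

Clipped polygon: [(14,8) (230/13,8) (18,44/5) (18,10) (14,10)]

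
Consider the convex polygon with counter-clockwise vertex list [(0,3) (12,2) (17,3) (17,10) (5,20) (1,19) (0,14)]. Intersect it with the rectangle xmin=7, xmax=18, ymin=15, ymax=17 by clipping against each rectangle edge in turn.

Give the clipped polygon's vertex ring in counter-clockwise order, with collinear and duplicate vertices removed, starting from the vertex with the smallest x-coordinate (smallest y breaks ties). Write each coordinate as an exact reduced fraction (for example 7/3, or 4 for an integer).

1. After x ≥ 7: [(7,29/12) (12,2) (17,3) (17,10) (7,55/3)]
2. After x ≤ 18: [(7,29/12) (12,2) (17,3) (17,10) (7,55/3)]
3. After y ≥ 15: [(7,15) (11,15) (7,55/3)]
4. After y ≤ 17: [(7,17) (7,15) (11,15) (43/5,17)]
5. Canonical ring: [(7,15) (11,15) (43/5,17) (7,17)]

Clipped polygon: [(7,15) (11,15) (43/5,17) (7,17)]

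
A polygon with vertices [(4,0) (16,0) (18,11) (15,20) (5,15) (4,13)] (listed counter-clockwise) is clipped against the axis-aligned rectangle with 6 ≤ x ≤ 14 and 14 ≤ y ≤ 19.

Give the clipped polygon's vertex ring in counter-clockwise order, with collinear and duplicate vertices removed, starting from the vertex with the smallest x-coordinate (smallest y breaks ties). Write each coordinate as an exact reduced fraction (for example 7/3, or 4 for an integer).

1. After x ≥ 6: [(6,0) (16,0) (18,11) (15,20) (6,31/2)]
2. After x ≤ 14: [(6,0) (14,0) (14,39/2) (6,31/2)]
3. After y ≥ 14: [(6,14) (14,14) (14,39/2) (6,31/2)]
4. After y ≤ 19: [(6,14) (14,14) (14,19) (13,19) (6,31/2)]
5. Canonical ring: [(6,14) (14,14) (14,19) (13,19) (6,31/2)]

Clipped polygon: [(6,14) (14,14) (14,19) (13,19) (6,31/2)]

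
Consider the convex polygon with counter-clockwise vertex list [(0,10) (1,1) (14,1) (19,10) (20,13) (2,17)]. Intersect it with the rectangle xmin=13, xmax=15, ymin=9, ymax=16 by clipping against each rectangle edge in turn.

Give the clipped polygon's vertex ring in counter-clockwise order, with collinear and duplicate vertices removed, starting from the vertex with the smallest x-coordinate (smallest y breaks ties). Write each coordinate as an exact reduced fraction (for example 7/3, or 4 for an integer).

Clipped polygon: [(13,9) (15,9) (15,127/9) (13,131/9)]

1. After x ≥ 13: [(13,1) (14,1) (19,10) (20,13) (13,131/9)]
2. After x ≤ 15: [(13,1) (14,1) (15,14/5) (15,127/9) (13,131/9)]
3. After y ≥ 9: [(13,9) (15,9) (15,127/9) (13,131/9)]
4. After y ≤ 16: [(13,9) (15,9) (15,127/9) (13,131/9)]
5. Canonical ring: [(13,9) (15,9) (15,127/9) (13,131/9)]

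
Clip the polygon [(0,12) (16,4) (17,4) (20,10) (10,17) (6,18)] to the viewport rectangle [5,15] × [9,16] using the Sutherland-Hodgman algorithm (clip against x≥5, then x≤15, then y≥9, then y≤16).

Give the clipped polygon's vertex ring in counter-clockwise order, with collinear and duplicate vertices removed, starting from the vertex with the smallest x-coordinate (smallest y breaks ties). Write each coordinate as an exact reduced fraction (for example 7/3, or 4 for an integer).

Clipped polygon: [(5,19/2) (6,9) (15,9) (15,27/2) (80/7,16) (5,16)]

1. After x ≥ 5: [(5,17) (5,19/2) (16,4) (17,4) (20,10) (10,17) (6,18)]
2. After x ≤ 15: [(5,17) (5,19/2) (15,9/2) (15,27/2) (10,17) (6,18)]
3. After y ≥ 9: [(5,17) (5,19/2) (6,9) (15,9) (15,27/2) (10,17) (6,18)]
4. After y ≤ 16: [(5,16) (5,19/2) (6,9) (15,9) (15,27/2) (80/7,16)]
5. Canonical ring: [(5,19/2) (6,9) (15,9) (15,27/2) (80/7,16) (5,16)]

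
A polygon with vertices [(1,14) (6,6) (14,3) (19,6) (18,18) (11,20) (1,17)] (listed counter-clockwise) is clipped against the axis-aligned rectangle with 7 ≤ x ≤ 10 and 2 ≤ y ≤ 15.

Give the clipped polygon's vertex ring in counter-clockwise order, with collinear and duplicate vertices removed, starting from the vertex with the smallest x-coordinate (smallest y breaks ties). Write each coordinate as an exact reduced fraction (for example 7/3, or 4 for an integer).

1. After x ≥ 7: [(7,45/8) (14,3) (19,6) (18,18) (11,20) (7,94/5)]
2. After x ≤ 10: [(7,45/8) (10,9/2) (10,197/10) (7,94/5)]
3. After y ≥ 2: [(7,45/8) (10,9/2) (10,197/10) (7,94/5)]
4. After y ≤ 15: [(7,15) (7,45/8) (10,9/2) (10,15)]
5. Canonical ring: [(7,45/8) (10,9/2) (10,15) (7,15)]

Clipped polygon: [(7,45/8) (10,9/2) (10,15) (7,15)]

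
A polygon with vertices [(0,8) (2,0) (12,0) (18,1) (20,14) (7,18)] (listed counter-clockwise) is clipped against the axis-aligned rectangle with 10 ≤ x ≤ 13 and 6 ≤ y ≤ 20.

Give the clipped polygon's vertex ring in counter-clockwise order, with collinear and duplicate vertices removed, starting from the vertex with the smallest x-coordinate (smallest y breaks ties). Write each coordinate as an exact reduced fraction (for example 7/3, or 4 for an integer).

Clipped polygon: [(10,6) (13,6) (13,210/13) (10,222/13)]

1. After x ≥ 10: [(10,0) (12,0) (18,1) (20,14) (10,222/13)]
2. After x ≤ 13: [(10,0) (12,0) (13,1/6) (13,210/13) (10,222/13)]
3. After y ≥ 6: [(10,6) (13,6) (13,210/13) (10,222/13)]
4. After y ≤ 20: [(10,6) (13,6) (13,210/13) (10,222/13)]
5. Canonical ring: [(10,6) (13,6) (13,210/13) (10,222/13)]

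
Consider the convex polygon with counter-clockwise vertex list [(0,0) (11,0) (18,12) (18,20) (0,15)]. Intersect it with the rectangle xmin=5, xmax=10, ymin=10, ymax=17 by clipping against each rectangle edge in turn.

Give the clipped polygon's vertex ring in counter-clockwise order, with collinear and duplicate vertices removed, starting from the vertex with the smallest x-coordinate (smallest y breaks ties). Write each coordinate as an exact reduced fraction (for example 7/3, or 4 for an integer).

Clipped polygon: [(5,10) (10,10) (10,17) (36/5,17) (5,295/18)]

1. After x ≥ 5: [(5,0) (11,0) (18,12) (18,20) (5,295/18)]
2. After x ≤ 10: [(5,0) (10,0) (10,160/9) (5,295/18)]
3. After y ≥ 10: [(5,10) (10,10) (10,160/9) (5,295/18)]
4. After y ≤ 17: [(5,10) (10,10) (10,17) (36/5,17) (5,295/18)]
5. Canonical ring: [(5,10) (10,10) (10,17) (36/5,17) (5,295/18)]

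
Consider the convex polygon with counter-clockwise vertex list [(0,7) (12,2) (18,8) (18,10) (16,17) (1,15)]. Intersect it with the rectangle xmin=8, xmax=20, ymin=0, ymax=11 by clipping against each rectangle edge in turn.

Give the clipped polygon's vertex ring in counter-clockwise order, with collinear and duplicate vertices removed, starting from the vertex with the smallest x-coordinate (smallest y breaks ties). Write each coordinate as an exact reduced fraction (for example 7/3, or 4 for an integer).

Clipped polygon: [(8,11/3) (12,2) (18,8) (18,10) (124/7,11) (8,11)]

1. After x ≥ 8: [(8,11/3) (12,2) (18,8) (18,10) (16,17) (8,239/15)]
2. After x ≤ 20: [(8,11/3) (12,2) (18,8) (18,10) (16,17) (8,239/15)]
3. After y ≥ 0: [(8,11/3) (12,2) (18,8) (18,10) (16,17) (8,239/15)]
4. After y ≤ 11: [(8,11) (8,11/3) (12,2) (18,8) (18,10) (124/7,11)]
5. Canonical ring: [(8,11/3) (12,2) (18,8) (18,10) (124/7,11) (8,11)]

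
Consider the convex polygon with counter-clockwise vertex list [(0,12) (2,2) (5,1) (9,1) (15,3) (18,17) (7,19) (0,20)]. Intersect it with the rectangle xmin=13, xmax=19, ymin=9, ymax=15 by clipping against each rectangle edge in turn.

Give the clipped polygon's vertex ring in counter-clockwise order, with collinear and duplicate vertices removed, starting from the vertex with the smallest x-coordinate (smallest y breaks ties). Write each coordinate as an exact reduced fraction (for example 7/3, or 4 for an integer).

Clipped polygon: [(13,9) (114/7,9) (123/7,15) (13,15)]

1. After x ≥ 13: [(13,7/3) (15,3) (18,17) (13,197/11)]
2. After x ≤ 19: [(13,7/3) (15,3) (18,17) (13,197/11)]
3. After y ≥ 9: [(13,9) (114/7,9) (18,17) (13,197/11)]
4. After y ≤ 15: [(13,15) (13,9) (114/7,9) (123/7,15)]
5. Canonical ring: [(13,9) (114/7,9) (123/7,15) (13,15)]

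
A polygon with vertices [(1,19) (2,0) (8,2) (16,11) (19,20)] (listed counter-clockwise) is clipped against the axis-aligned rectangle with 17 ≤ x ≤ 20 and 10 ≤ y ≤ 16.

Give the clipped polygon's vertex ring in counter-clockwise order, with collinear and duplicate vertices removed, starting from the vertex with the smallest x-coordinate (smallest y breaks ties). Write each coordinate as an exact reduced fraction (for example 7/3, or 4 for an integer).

Clipped polygon: [(17,14) (53/3,16) (17,16)]

1. After x ≥ 17: [(17,179/9) (17,14) (19,20)]
2. After x ≤ 20: [(17,179/9) (17,14) (19,20)]
3. After y ≥ 10: [(17,179/9) (17,14) (19,20)]
4. After y ≤ 16: [(17,16) (17,14) (53/3,16)]
5. Canonical ring: [(17,14) (53/3,16) (17,16)]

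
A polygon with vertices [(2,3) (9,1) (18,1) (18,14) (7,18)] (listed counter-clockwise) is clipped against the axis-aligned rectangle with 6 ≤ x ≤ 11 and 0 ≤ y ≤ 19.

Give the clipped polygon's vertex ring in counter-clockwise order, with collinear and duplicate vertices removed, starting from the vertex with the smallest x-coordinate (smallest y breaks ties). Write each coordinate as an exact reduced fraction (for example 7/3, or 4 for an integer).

1. After x ≥ 6: [(6,15) (6,13/7) (9,1) (18,1) (18,14) (7,18)]
2. After x ≤ 11: [(6,15) (6,13/7) (9,1) (11,1) (11,182/11) (7,18)]
3. After y ≥ 0: [(6,15) (6,13/7) (9,1) (11,1) (11,182/11) (7,18)]
4. After y ≤ 19: [(6,15) (6,13/7) (9,1) (11,1) (11,182/11) (7,18)]
5. Canonical ring: [(6,13/7) (9,1) (11,1) (11,182/11) (7,18) (6,15)]

Clipped polygon: [(6,13/7) (9,1) (11,1) (11,182/11) (7,18) (6,15)]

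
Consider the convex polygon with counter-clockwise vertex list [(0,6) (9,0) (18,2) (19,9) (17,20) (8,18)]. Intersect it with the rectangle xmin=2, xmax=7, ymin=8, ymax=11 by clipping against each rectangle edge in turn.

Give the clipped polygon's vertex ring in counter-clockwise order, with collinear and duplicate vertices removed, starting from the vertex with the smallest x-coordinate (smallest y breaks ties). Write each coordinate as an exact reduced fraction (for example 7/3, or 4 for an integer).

Clipped polygon: [(2,8) (7,8) (7,11) (10/3,11) (2,9)]

1. After x ≥ 2: [(2,9) (2,14/3) (9,0) (18,2) (19,9) (17,20) (8,18)]
2. After x ≤ 7: [(7,33/2) (2,9) (2,14/3) (7,4/3)]
3. After y ≥ 8: [(7,8) (7,33/2) (2,9) (2,8)]
4. After y ≤ 11: [(7,8) (7,11) (10/3,11) (2,9) (2,8)]
5. Canonical ring: [(2,8) (7,8) (7,11) (10/3,11) (2,9)]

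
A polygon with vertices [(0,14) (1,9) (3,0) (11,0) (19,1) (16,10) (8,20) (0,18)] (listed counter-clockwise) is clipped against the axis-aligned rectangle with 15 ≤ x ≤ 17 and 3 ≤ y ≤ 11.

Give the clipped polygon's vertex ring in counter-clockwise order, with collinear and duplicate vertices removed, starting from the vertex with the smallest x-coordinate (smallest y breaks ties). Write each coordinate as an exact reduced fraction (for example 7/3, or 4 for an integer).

Clipped polygon: [(15,3) (17,3) (17,7) (16,10) (76/5,11) (15,11)]

1. After x ≥ 15: [(15,1/2) (19,1) (16,10) (15,45/4)]
2. After x ≤ 17: [(15,1/2) (17,3/4) (17,7) (16,10) (15,45/4)]
3. After y ≥ 3: [(15,3) (17,3) (17,7) (16,10) (15,45/4)]
4. After y ≤ 11: [(15,11) (15,3) (17,3) (17,7) (16,10) (76/5,11)]
5. Canonical ring: [(15,3) (17,3) (17,7) (16,10) (76/5,11) (15,11)]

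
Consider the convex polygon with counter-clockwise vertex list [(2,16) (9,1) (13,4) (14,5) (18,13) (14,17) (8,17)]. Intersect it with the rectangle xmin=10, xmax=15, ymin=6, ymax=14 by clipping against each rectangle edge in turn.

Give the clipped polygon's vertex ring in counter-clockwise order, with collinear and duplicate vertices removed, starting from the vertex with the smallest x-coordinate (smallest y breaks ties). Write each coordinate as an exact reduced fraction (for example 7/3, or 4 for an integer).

1. After x ≥ 10: [(10,7/4) (13,4) (14,5) (18,13) (14,17) (10,17)]
2. After x ≤ 15: [(10,7/4) (13,4) (14,5) (15,7) (15,16) (14,17) (10,17)]
3. After y ≥ 6: [(10,6) (29/2,6) (15,7) (15,16) (14,17) (10,17)]
4. After y ≤ 14: [(10,14) (10,6) (29/2,6) (15,7) (15,14)]
5. Canonical ring: [(10,6) (29/2,6) (15,7) (15,14) (10,14)]

Clipped polygon: [(10,6) (29/2,6) (15,7) (15,14) (10,14)]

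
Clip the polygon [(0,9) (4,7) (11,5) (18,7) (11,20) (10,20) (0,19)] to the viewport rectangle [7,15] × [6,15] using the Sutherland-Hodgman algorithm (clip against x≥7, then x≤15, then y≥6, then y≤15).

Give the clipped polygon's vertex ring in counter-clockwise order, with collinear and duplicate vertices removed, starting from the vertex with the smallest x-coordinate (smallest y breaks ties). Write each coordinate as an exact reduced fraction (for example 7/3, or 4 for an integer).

Clipped polygon: [(7,43/7) (15/2,6) (29/2,6) (15,43/7) (15,88/7) (178/13,15) (7,15)]

1. After x ≥ 7: [(7,43/7) (11,5) (18,7) (11,20) (10,20) (7,197/10)]
2. After x ≤ 15: [(7,43/7) (11,5) (15,43/7) (15,88/7) (11,20) (10,20) (7,197/10)]
3. After y ≥ 6: [(7,43/7) (15/2,6) (29/2,6) (15,43/7) (15,88/7) (11,20) (10,20) (7,197/10)]
4. After y ≤ 15: [(7,15) (7,43/7) (15/2,6) (29/2,6) (15,43/7) (15,88/7) (178/13,15)]
5. Canonical ring: [(7,43/7) (15/2,6) (29/2,6) (15,43/7) (15,88/7) (178/13,15) (7,15)]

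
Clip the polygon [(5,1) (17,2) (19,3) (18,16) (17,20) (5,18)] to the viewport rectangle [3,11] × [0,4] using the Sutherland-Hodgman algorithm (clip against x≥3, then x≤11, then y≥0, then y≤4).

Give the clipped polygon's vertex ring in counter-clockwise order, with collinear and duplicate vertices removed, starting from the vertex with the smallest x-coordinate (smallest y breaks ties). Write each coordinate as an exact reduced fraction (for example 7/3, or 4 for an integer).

1. After x ≥ 3: [(5,1) (17,2) (19,3) (18,16) (17,20) (5,18)]
2. After x ≤ 11: [(5,1) (11,3/2) (11,19) (5,18)]
3. After y ≥ 0: [(5,1) (11,3/2) (11,19) (5,18)]
4. After y ≤ 4: [(5,4) (5,1) (11,3/2) (11,4)]
5. Canonical ring: [(5,1) (11,3/2) (11,4) (5,4)]

Clipped polygon: [(5,1) (11,3/2) (11,4) (5,4)]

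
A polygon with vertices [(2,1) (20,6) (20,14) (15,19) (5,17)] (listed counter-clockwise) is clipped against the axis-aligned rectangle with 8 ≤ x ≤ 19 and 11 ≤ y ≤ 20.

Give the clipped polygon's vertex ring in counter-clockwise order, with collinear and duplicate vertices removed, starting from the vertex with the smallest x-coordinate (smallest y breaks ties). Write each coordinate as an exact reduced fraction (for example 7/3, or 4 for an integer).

1. After x ≥ 8: [(8,8/3) (20,6) (20,14) (15,19) (8,88/5)]
2. After x ≤ 19: [(8,8/3) (19,103/18) (19,15) (15,19) (8,88/5)]
3. After y ≥ 11: [(8,11) (19,11) (19,15) (15,19) (8,88/5)]
4. After y ≤ 20: [(8,11) (19,11) (19,15) (15,19) (8,88/5)]
5. Canonical ring: [(8,11) (19,11) (19,15) (15,19) (8,88/5)]

Clipped polygon: [(8,11) (19,11) (19,15) (15,19) (8,88/5)]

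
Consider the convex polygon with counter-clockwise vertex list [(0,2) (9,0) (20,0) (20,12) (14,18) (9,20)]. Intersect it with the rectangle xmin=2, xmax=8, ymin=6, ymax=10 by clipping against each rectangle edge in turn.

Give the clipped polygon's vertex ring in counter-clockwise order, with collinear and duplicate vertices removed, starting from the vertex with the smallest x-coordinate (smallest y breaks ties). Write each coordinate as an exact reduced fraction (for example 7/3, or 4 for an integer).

Clipped polygon: [(2,6) (8,6) (8,10) (4,10)]

1. After x ≥ 2: [(2,6) (2,14/9) (9,0) (20,0) (20,12) (14,18) (9,20)]
2. After x ≤ 8: [(8,18) (2,6) (2,14/9) (8,2/9)]
3. After y ≥ 6: [(8,6) (8,18) (2,6) (2,6)]
4. After y ≤ 10: [(8,6) (8,10) (4,10) (2,6) (2,6)]
5. Canonical ring: [(2,6) (8,6) (8,10) (4,10)]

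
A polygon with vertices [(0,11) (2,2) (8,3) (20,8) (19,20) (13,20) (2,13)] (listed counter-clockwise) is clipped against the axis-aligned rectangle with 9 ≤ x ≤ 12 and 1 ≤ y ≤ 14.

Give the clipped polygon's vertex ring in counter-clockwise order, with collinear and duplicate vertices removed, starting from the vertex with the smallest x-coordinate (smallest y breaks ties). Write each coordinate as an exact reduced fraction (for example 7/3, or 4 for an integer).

1. After x ≥ 9: [(9,41/12) (20,8) (19,20) (13,20) (9,192/11)]
2. After x ≤ 12: [(9,41/12) (12,14/3) (12,213/11) (9,192/11)]
3. After y ≥ 1: [(9,41/12) (12,14/3) (12,213/11) (9,192/11)]
4. After y ≤ 14: [(9,14) (9,41/12) (12,14/3) (12,14)]
5. Canonical ring: [(9,41/12) (12,14/3) (12,14) (9,14)]

Clipped polygon: [(9,41/12) (12,14/3) (12,14) (9,14)]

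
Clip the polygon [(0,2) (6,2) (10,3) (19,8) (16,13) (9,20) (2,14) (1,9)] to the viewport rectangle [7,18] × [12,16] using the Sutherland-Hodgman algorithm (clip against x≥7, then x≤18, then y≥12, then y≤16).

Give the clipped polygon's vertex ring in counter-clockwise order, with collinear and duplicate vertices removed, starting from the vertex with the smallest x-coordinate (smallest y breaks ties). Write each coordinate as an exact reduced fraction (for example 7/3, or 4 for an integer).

1. After x ≥ 7: [(7,9/4) (10,3) (19,8) (16,13) (9,20) (7,128/7)]
2. After x ≤ 18: [(7,9/4) (10,3) (18,67/9) (18,29/3) (16,13) (9,20) (7,128/7)]
3. After y ≥ 12: [(7,12) (83/5,12) (16,13) (9,20) (7,128/7)]
4. After y ≤ 16: [(7,16) (7,12) (83/5,12) (16,13) (13,16)]
5. Canonical ring: [(7,12) (83/5,12) (16,13) (13,16) (7,16)]

Clipped polygon: [(7,12) (83/5,12) (16,13) (13,16) (7,16)]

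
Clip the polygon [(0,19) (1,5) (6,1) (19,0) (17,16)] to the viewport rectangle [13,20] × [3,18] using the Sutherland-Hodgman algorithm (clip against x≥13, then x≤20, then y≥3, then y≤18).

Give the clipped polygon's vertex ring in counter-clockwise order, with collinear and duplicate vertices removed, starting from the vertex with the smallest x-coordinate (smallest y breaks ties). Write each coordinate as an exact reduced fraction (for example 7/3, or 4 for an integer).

Clipped polygon: [(13,3) (149/8,3) (17,16) (13,284/17)]

1. After x ≥ 13: [(13,284/17) (13,6/13) (19,0) (17,16)]
2. After x ≤ 20: [(13,284/17) (13,6/13) (19,0) (17,16)]
3. After y ≥ 3: [(13,284/17) (13,3) (149/8,3) (17,16)]
4. After y ≤ 18: [(13,284/17) (13,3) (149/8,3) (17,16)]
5. Canonical ring: [(13,3) (149/8,3) (17,16) (13,284/17)]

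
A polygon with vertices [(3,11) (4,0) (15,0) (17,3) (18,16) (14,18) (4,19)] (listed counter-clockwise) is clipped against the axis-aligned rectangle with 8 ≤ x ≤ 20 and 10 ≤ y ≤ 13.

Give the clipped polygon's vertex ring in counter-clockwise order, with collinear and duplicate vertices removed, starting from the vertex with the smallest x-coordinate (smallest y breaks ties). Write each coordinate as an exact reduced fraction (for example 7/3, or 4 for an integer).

Clipped polygon: [(8,10) (228/13,10) (231/13,13) (8,13)]

1. After x ≥ 8: [(8,0) (15,0) (17,3) (18,16) (14,18) (8,93/5)]
2. After x ≤ 20: [(8,0) (15,0) (17,3) (18,16) (14,18) (8,93/5)]
3. After y ≥ 10: [(8,10) (228/13,10) (18,16) (14,18) (8,93/5)]
4. After y ≤ 13: [(8,13) (8,10) (228/13,10) (231/13,13)]
5. Canonical ring: [(8,10) (228/13,10) (231/13,13) (8,13)]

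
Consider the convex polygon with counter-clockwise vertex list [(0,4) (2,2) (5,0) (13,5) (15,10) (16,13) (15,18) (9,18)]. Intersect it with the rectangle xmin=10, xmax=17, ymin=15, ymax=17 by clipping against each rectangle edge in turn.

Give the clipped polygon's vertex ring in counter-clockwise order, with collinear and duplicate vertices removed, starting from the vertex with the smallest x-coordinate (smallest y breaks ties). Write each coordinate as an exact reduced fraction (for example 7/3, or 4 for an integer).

Clipped polygon: [(10,15) (78/5,15) (76/5,17) (10,17)]

1. After x ≥ 10: [(10,25/8) (13,5) (15,10) (16,13) (15,18) (10,18)]
2. After x ≤ 17: [(10,25/8) (13,5) (15,10) (16,13) (15,18) (10,18)]
3. After y ≥ 15: [(10,15) (78/5,15) (15,18) (10,18)]
4. After y ≤ 17: [(10,17) (10,15) (78/5,15) (76/5,17)]
5. Canonical ring: [(10,15) (78/5,15) (76/5,17) (10,17)]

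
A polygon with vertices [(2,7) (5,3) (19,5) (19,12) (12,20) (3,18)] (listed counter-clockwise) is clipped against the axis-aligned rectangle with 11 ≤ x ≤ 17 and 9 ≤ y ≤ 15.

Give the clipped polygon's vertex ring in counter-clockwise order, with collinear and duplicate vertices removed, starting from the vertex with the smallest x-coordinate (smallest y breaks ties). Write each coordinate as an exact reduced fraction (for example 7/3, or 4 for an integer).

Clipped polygon: [(11,9) (17,9) (17,100/7) (131/8,15) (11,15)]

1. After x ≥ 11: [(11,27/7) (19,5) (19,12) (12,20) (11,178/9)]
2. After x ≤ 17: [(11,27/7) (17,33/7) (17,100/7) (12,20) (11,178/9)]
3. After y ≥ 9: [(11,9) (17,9) (17,100/7) (12,20) (11,178/9)]
4. After y ≤ 15: [(11,15) (11,9) (17,9) (17,100/7) (131/8,15)]
5. Canonical ring: [(11,9) (17,9) (17,100/7) (131/8,15) (11,15)]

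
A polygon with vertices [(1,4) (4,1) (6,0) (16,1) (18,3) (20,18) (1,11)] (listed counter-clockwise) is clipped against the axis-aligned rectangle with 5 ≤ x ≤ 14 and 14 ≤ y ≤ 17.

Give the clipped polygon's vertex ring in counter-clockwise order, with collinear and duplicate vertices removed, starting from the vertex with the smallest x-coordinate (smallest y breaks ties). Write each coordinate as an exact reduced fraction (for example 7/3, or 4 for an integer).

1. After x ≥ 5: [(5,1/2) (6,0) (16,1) (18,3) (20,18) (5,237/19)]
2. After x ≤ 14: [(5,1/2) (6,0) (14,4/5) (14,300/19) (5,237/19)]
3. After y ≥ 14: [(14,14) (14,300/19) (64/7,14)]
4. After y ≤ 17: [(14,14) (14,300/19) (64/7,14)]
5. Canonical ring: [(64/7,14) (14,14) (14,300/19)]

Clipped polygon: [(64/7,14) (14,14) (14,300/19)]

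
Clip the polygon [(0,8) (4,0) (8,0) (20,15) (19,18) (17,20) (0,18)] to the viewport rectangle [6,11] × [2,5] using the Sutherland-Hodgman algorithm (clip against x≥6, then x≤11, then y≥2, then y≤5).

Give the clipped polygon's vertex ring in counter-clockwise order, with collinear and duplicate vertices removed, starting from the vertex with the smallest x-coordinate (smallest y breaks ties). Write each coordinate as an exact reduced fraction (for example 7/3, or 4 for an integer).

Clipped polygon: [(6,2) (48/5,2) (11,15/4) (11,5) (6,5)]

1. After x ≥ 6: [(6,0) (8,0) (20,15) (19,18) (17,20) (6,318/17)]
2. After x ≤ 11: [(6,0) (8,0) (11,15/4) (11,328/17) (6,318/17)]
3. After y ≥ 2: [(6,2) (48/5,2) (11,15/4) (11,328/17) (6,318/17)]
4. After y ≤ 5: [(6,5) (6,2) (48/5,2) (11,15/4) (11,5)]
5. Canonical ring: [(6,2) (48/5,2) (11,15/4) (11,5) (6,5)]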